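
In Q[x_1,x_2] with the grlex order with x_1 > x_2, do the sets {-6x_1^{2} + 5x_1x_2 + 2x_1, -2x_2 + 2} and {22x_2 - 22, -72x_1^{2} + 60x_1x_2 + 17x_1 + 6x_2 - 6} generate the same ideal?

Equality of ideals is decidable: compute both reduced Gröbner bases (unique for the ordering) and check whether they agree.
Buchberger on the first generating set:
f_1 = -6x_1^{2} + 5x_1x_2 + 2x_1, LT = x_1^{2}.
f_2 = -2x_2 + 2, LT = x_2.

The S-polynomials (S(f_1,f_2)) all reduce to 0 modulo the current basis, so we have a Gröbner basis.
Inter-reduce: drop elements whose leading term is divisible by another's, tail-reduce, and make monic.
Reduced Gröbner basis: {x_1^{2} - \tfrac{7}{6}x_1, x_2 - 1}.

Buchberger on the second generating set:
h_1 = 22x_2 - 22, LT = x_2.
h_2 = -72x_1^{2} + 60x_1x_2 + 17x_1 + 6x_2 - 6, LT = x_1^{2}.

The S-polynomials (S(h_1,h_2)) all reduce to 0 modulo the current basis, so we have a Gröbner basis.
Inter-reduce: drop elements whose leading term is divisible by another's, tail-reduce, and make monic.
Reduced Gröbner basis: {x_1^{2} - \tfrac{77}{72}x_1, x_2 - 1}.

Since the reduced bases disagree, the two ideals are not the same.

No, the ideals differ.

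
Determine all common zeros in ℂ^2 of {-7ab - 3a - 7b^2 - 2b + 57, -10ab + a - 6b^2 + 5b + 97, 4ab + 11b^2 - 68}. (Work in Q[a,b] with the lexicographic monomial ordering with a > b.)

Compute a lex Gröbner basis by Buchberger's algorithm.
f_1 = -7ab - 3a - 7b^2 - 2b + 57, LT = ab.
f_2 = -10ab + a - 6b^2 + 5b + 97, LT = ab.
f_3 = 4ab + 11b^2 - 68, LT = ab.

S(f_1,f_2): lcm = ab. S = 37/70a + 2/5b^2 + 11/14b + 109/70.
  leading term a: no divisor's leading term divides it; move 37/70a to the remainder.
  leading term b^2: no divisor's leading term divides it; move 2/5b^2 to the remainder.
  leading term b: no divisor's leading term divides it; move 11/14b to the remainder.
  leading term 1: no divisor's leading term divides it; move 109/70 to the remainder.
  remainder 37/70a + 2/5b^2 + 11/14b + 109/70 ≠ 0; add h_4 = 37/70a + 2/5b^2 + 11/14b + 109/70 to the basis.

S(f_1,f_3): lcm = ab. S = 3/7a - 7/4b^2 + 2/7b + 62/7.
  leading term a: subtract (30/37)·h_4 from 3/7a - 7/4b^2 + 2/7b + 62/7 → -307/148b^2 - 13/37b + 281/37
  leading term b^2: no divisor's leading term divides it; move -307/148b^2 to the remainder.
  leading term b: no divisor's leading term divides it; move -13/37b to the remainder.
  leading term 1: no divisor's leading term divides it; move 281/37 to the remainder.
  remainder -307/148b^2 - 13/37b + 281/37 ≠ 0; add h_5 = -307/148b^2 - 13/37b + 281/37 to the basis.

S(f_2,f_3): lcm = ab. S = -1/10a - 43/20b^2 - 1/2b + 73/10.
  leading term a: subtract (-7/37)·h_4 from -1/10a - 43/20b^2 - 1/2b + 73/10 → -307/148b^2 - 13/37b + 281/37
  leading term b^2: subtract (1)·h_5 from -307/148b^2 - 13/37b + 281/37 → 0
  remainder 0.

S(f_1,h_4): lcm = ab. S = 3/7a - 28/37b^3 - 18/37b^2 - 689/259b - 57/7.
  leading term a: subtract (30/37)·h_4 from 3/7a - 28/37b^3 - 18/37b^2 - 689/259b - 57/7 → -28/37b^3 - 30/37b^2 - 122/37b - 348/37
  leading term b^3: subtract (112/307b)·h_5 from -28/37b^3 - 30/37b^2 - 122/37b - 348/37 → -7754/11359b^2 - 68926/11359b - 348/37
  leading term b^2: subtract (31016/94249)·h_5 from -7754/11359b^2 - 68926/11359b - 348/37 → -561002/94249b - 1122004/94249
  leading term b: no divisor's leading term divides it; move -561002/94249b to the remainder.
  leading term 1: no divisor's leading term divides it; move -1122004/94249 to the remainder.
  remainder -561002/94249b - 1122004/94249 ≠ 0; add h_6 = -561002/94249b - 1122004/94249 to the basis.

S(f_2,h_4): lcm = ab. S = -1/10a - 28/37b^3 - 164/185b^2 - 255/74b - 97/10.
  leading term a: subtract (-7/37)·h_4 from -1/10a - 28/37b^3 - 164/185b^2 - 255/74b - 97/10 → -28/37b^3 - 30/37b^2 - 122/37b - 348/37
  leading term b^3: subtract (112/307b)·h_5 from -28/37b^3 - 30/37b^2 - 122/37b - 348/37 → -7754/11359b^2 - 68926/11359b - 348/37
  leading term b^2: subtract (31016/94249)·h_5 from -7754/11359b^2 - 68926/11359b - 348/37 → -561002/94249b - 1122004/94249
  leading term b: subtract (1)·h_6 from -561002/94249b - 1122004/94249 → 0
  remainder 0.

S(f_3,h_4): lcm = ab. S = -28/37b^3 + 187/148b^2 - 109/37b - 17.
  leading term b^3: subtract (112/307b)·h_5 from -28/37b^3 + 187/148b^2 - 109/37b - 17 → 1709/1228b^2 - 1755/307b - 17
  leading term b^2: subtract (-63233/94249)·h_5 from 1709/1228b^2 - 1755/307b - 17 → -561002/94249b - 1122004/94249
  leading term b: subtract (1)·h_6 from -561002/94249b - 1122004/94249 → 0
  remainder 0.

S(f_1,h_5): lcm = ab^2. S = 557/2149ab + 1124/307a + b^3 + 2/7b^2 - 57/7b.
  leading term ab: subtract (-557/15043)·f_1 from 557/2149ab + 1124/307a + b^3 + 2/7b^2 - 57/7b → 53405/15043a + b^3 + 57/2149b^2 - 123607/15043b + 31749/15043
  leading term a: subtract (534050/79513)·h_4 from 53405/15043a + b^3 + 57/2149b^2 - 123607/15043b + 31749/15043 → b^3 - 211511/79513b^2 - 1072962/79513b - 663776/79513
  leading term b^3: subtract (-148/307b)·h_5 from b^3 - 211511/79513b^2 - 1072962/79513b - 663776/79513 → -224979/79513b^2 - 781846/79513b - 663776/79513
  leading term b^2: subtract (899916/659743)·h_5 from -224979/79513b^2 - 781846/79513b - 663776/79513 → -6171022/659743b - 12342044/659743
  leading term b: subtract (11/7)·h_6 from -6171022/659743b - 12342044/659743 → 0
  remainder 0.

S(f_2,h_5): lcm = ab^2. S = -827/3070ab + 1124/307a + 3/5b^3 - 1/2b^2 - 97/10b.
  leading term ab: subtract (827/21490)·f_1 from -827/3070ab + 1124/307a + 3/5b^3 - 1/2b^2 - 97/10b → 81161/21490a + 3/5b^3 - 354/1535b^2 - 206799/21490b - 47139/21490
  leading term a: subtract (81161/11359)·h_4 from 81161/21490a + 3/5b^3 - 354/1535b^2 - 206799/21490b - 47139/21490 → 3/5b^3 - 35084/11359b^2 - 865387/56795b - 756478/56795
  leading term b^3: subtract (-444/1535b)·h_5 from 3/5b^3 - 35084/11359b^2 - 865387/56795b - 756478/56795 → -181192/56795b^2 - 740623/56795b - 756478/56795
  leading term b^2: subtract (724768/471245)·h_5 from -181192/56795b^2 - 740623/56795b - 756478/56795 → -5890521/471245b - 11781042/471245
  leading term b: subtract (21/10)·h_6 from -5890521/471245b - 11781042/471245 → 0
  remainder 0.

S(f_3,h_5): lcm = ab^2. S = -52/307ab + 1124/307a + 11/4b^3 - 17b.
  leading term ab: subtract (52/2149)·f_1 from -52/307ab + 1124/307a + 11/4b^3 - 17b → 8024/2149a + 11/4b^3 + 52/307b^2 - 36429/2149b - 2964/2149
  leading term a: subtract (80240/11359)·h_4 from 8024/2149a + 11/4b^3 + 52/307b^2 - 36429/2149b - 2964/2149 → 11/4b^3 - 30172/11359b^2 - 255599/11359b - 140612/11359
  leading term b^3: subtract (-407/307b)·h_5 from 11/4b^3 - 30172/11359b^2 - 255599/11359b - 140612/11359 → -35463/11359b^2 - 141232/11359b - 140612/11359
  leading term b^2: subtract (141852/94249)·h_5 from -35463/11359b^2 - 141232/11359b - 140612/11359 → -1122004/94249b - 2244008/94249
  leading term b: subtract (2)·h_6 from -1122004/94249b - 2244008/94249 → 0
  remainder 0.

S(h_4,h_5): leading monomials are coprime, so the S-polynomial reduces to 0 (Buchberger's first criterion).
S(f_1,h_6): lcm = ab. S = -11/7a + b^2 + 2/7b - 57/7.
  leading term a: subtract (-110/37)·h_4 from -11/7a + b^2 + 2/7b - 57/7 → 81/37b^2 + 97/37b - 130/37
  leading term b^2: subtract (-324/307)·h_5 from 81/37b^2 + 97/37b - 130/37 → 691/307b + 1382/307
  leading term b: subtract (-212137/561002)·h_6 from 691/307b + 1382/307 → 0
  remainder 0.

S(f_2,h_6): lcm = ab. S = -21/10a + 3/5b^2 - 1/2b - 97/10.
  leading term a: subtract (-147/37)·h_4 from -21/10a + 3/5b^2 - 1/2b - 97/10 → 81/37b^2 + 97/37b - 130/37
  leading term b^2: subtract (-324/307)·h_5 from 81/37b^2 + 97/37b - 130/37 → 691/307b + 1382/307
  leading term b: subtract (-212137/561002)·h_6 from 691/307b + 1382/307 → 0
  remainder 0.

S(f_3,h_6): lcm = ab. S = -2a + 11/4b^2 - 17.
  leading term a: subtract (-140/37)·h_4 from -2a + 11/4b^2 - 17 → 631/148b^2 + 110/37b - 411/37
  leading term b^2: subtract (-631/307)·h_5 from 631/148b^2 + 110/37b - 411/37 → 691/307b + 1382/307
  leading term b: subtract (-212137/561002)·h_6 from 691/307b + 1382/307 → 0
  remainder 0.

S(h_4,h_6): leading monomials are coprime, so the S-polynomial reduces to 0 (Buchberger's first criterion).
S(h_5,h_6): lcm = b^2. S = -562/307b - 1124/307.
  leading term b: subtract (86267/280501)·h_6 from -562/307b - 1124/307 → 0
  remainder 0.

Every S-polynomial of the final basis reduces to 0, so we have a Gröbner basis.
Inter-reduce: drop elements whose leading term is divisible by another's, tail-reduce, and make monic.
Reduced Gröbner basis: {a + 3, b + 2}.

The lex basis is triangular: the last element involves only b. Solving b + 2 = 0 gives b ∈ {-2}; substituting each value into the earlier elements determines the remaining variables.
  b = -2: the earlier basis element becomes a + 3 = 0, giving a = -3 — point (-3, -2).
Each listed point satisfies every original equation (direct substitution).

{(-3, -2)}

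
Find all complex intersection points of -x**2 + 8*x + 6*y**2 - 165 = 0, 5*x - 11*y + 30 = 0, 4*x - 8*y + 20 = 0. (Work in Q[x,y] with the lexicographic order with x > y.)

{(5, 5)}

Compute a lex Gröbner basis by Buchberger's algorithm.
f_1 = -x**2 + 8*x + 6*y**2 - 165, LT = x**2.
f_2 = 5*x - 11*y + 30, LT = x.
f_3 = 4*x - 8*y + 20, LT = x.

S(f_1,f_2): lcm = x**2. S = 11/5*x*y - 14*x - 6*y**2 + 165.
  reduce S modulo (f_1, f_2, f_3):
  remainder -29/25*y**2 - 44*y + 249 ≠ 0; add h_4 = -29/25*y**2 - 44*y + 249 to the basis.

S(f_1,f_3): lcm = x**2. S = 2*x*y - 13*x - 6*y**2 + 165.
  reduce S modulo (f_1, f_2, f_3, h_4):
  remainder 2913/145*y - 2913/29 ≠ 0; add h_5 = 2913/145*y - 2913/29 to the basis.

The other S-polynomials (S(f_2,f_3), S(f_1,h_4), S(f_2,h_4), S(f_3,h_4), S(f_1,h_5), S(f_2,h_5), S(f_3,h_5), S(h_4,h_5)) all reduce to 0 modulo the current basis, so we have a Gröbner basis.
Inter-reduce: drop elements whose leading term is divisible by another's, tail-reduce, and make monic.
Reduced Gröbner basis: {x - 5, y - 5}.

Elimination: the polynomial y - 5 lies in the elimination ideal for y, so y ∈ {5}. For each such y, the remaining basis elements (now univariate) give the rest of the solution.
  y = 5: the earlier basis element becomes x - 5 = 0, giving x = 5 — point (5, 5).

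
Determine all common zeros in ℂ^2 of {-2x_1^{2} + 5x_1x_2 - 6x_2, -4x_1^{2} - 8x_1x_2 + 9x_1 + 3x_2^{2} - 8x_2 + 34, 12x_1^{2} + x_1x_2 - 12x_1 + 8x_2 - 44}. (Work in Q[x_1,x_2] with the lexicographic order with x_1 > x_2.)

Compute a lex Gröbner basis by Buchberger's algorithm.
f_1 = -2x_1^{2} + 5x_1x_2 - 6x_2, LT = x_1^{2}.
f_2 = -4x_1^{2} - 8x_1x_2 + 9x_1 + 3x_2^{2} - 8x_2 + 34, LT = x_1^{2}.
f_3 = 12x_1^{2} + x_1x_2 - 12x_1 + 8x_2 - 44, LT = x_1^{2}.

S(f_1,f_2): lcm = x_1^{2}. S = -\tfrac{9}{2}x_1x_2 + \tfrac{9}{4}x_1 + \tfrac{3}{4}x_2^{2} + x_2 + \tfrac{17}{2}.
  reduce S modulo (f_1, f_2, f_3):
  remainder -\tfrac{9}{2}x_1x_2 + \tfrac{9}{4}x_1 + \tfrac{3}{4}x_2^{2} + x_2 + \tfrac{17}{2} ≠ 0; add h_4 = -\tfrac{9}{2}x_1x_2 + \tfrac{9}{4}x_1 + \tfrac{3}{4}x_2^{2} + x_2 + \tfrac{17}{2} to the basis.

S(f_1,f_3): lcm = x_1^{2}. S = -\tfrac{31}{12}x_1x_2 + x_1 + \tfrac{7}{3}x_2 + \tfrac{11}{3}.
  reduce S modulo (f_1, f_2, f_3, h_4):
  remainder -\tfrac{7}{24}x_1 - \tfrac{31}{72}x_2^{2} + \tfrac{95}{54}x_2 - \tfrac{131}{108} ≠ 0; add h_5 = -\tfrac{7}{24}x_1 - \tfrac{31}{72}x_2^{2} + \tfrac{95}{54}x_2 - \tfrac{131}{108} to the basis.

S(f_1,h_4): lcm = x_1^{2}x_2. S = \tfrac{1}{2}x_1^{2} - \tfrac{7}{3}x_1x_2^{2} + \tfrac{2}{9}x_1x_2 + \tfrac{17}{9}x_1 + 3x_2^{2}.
  reduce S modulo (f_1, f_2, f_3, h_4, h_5):
  remainder -\tfrac{7}{18}x_2^{3} - \tfrac{13}{27}x_2^{2} + \tfrac{1049}{162}x_2 - \tfrac{641}{81} ≠ 0; add h_6 = -\tfrac{7}{18}x_2^{3} - \tfrac{13}{27}x_2^{2} + \tfrac{1049}{162}x_2 - \tfrac{641}{81} to the basis.

S(f_3,h_4): lcm = x_1^{2}x_2. S = \tfrac{1}{2}x_1^{2} + \tfrac{1}{4}x_1x_2^{2} - \tfrac{7}{9}x_1x_2 + \tfrac{17}{9}x_1 + \tfrac{2}{3}x_2^{2} - \tfrac{11}{3}x_2.
  reduce S modulo (f_1, f_2, f_3, h_4, h_5, h_6):
  remainder -\tfrac{1859}{756}x_2^{2} + \tfrac{42305}{4536}x_2 - \tfrac{19997}{2268} ≠ 0; add h_7 = -\tfrac{1859}{756}x_2^{2} + \tfrac{42305}{4536}x_2 - \tfrac{19997}{2268} to the basis.

S(f_1,h_5): lcm = x_1^{2}. S = -\tfrac{31}{21}x_1x_2^{2} + \tfrac{445}{126}x_1x_2 - \tfrac{262}{63}x_1 + 3x_2.
  reduce S modulo (f_1, f_2, f_3, h_4, h_5, h_6, h_7):
  remainder -\tfrac{760391}{273273}x_2 + \tfrac{1520782}{273273} ≠ 0; add h_8 = -\tfrac{760391}{273273}x_2 + \tfrac{1520782}{273273} to the basis.

The other S-polynomials (S(f_2,f_3), S(f_2,h_4), S(f_2,h_5), S(f_3,h_5), S(h_4,h_5), S(f_1,h_6), S(f_2,h_6), S(f_3,h_6), S(h_4,h_6), S(h_5,h_6), S(f_1,h_7), S(f_2,h_7), S(f_3,h_7), S(h_4,h_7), S(h_5,h_7), S(h_6,h_7), S(f_1,h_8), S(f_2,h_8), S(f_3,h_8), S(h_4,h_8), S(h_5,h_8), S(h_6,h_8), S(h_7,h_8)) all reduce to 0 modulo the current basis, so we have a Gröbner basis.
Inter-reduce: drop elements whose leading term is divisible by another's, tail-reduce, and make monic.
Reduced Gröbner basis: {x_1 - 2, x_2 - 2}.

From the last basis element, x_2 - 2 = 0, so x_2 takes values in {2}. Each choice, substituted upward through the basis, yields the corresponding point(s) of the solution set.
  x_2 = 2: the earlier basis element becomes x_1 - 2 = 0, giving x_1 = 2 — point (2, 2).

{(2, 2)}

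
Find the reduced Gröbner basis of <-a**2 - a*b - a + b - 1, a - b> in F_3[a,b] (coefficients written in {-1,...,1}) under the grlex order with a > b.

The reduced Gröbner basis is the canonical form of the ideal for this ordering.

f_1 = -a**2 - a*b - a + b - 1, LT = a**2.
f_2 = a - b, LT = a.

S(f_1,f_2): lcm = a**2. S = -a*b + a - b + 1.
  reduce S modulo (f_1, f_2):
  remainder -b**2 + 1 ≠ 0; add g_3 = -b**2 + 1 to the basis.

The other S-polynomials (S(f_1,g_3), S(f_2,g_3)) all reduce to 0 modulo the current basis, so we have a Gröbner basis.
Inter-reduce: drop elements whose leading term is divisible by another's, tail-reduce, and make monic.

G = {b**2 - 1, a - b}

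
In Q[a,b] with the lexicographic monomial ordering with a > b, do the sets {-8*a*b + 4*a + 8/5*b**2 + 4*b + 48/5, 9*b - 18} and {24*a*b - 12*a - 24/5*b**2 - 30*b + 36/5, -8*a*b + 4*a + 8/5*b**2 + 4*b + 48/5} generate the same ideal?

Yes, the ideals are equal.

Equality of ideals is decidable: compute both reduced Gröbner bases (unique for the ordering) and check whether they agree.
Buchberger on the first generating set:
f_1 = -8*a*b + 4*a + 8/5*b**2 + 4*b + 48/5, LT = a*b.
f_2 = 9*b - 18, LT = b.

S(f_1,f_2): lcm = a*b. S = 3/2*a - 1/5*b**2 - 1/2*b - 6/5.
  leading term a: no divisor's leading term divides it; move 3/2*a to the remainder.
  leading term b**2: subtract (-1/45*b)·f_2 from -1/5*b**2 - 1/2*b - 6/5 → -9/10*b - 6/5
  leading term b: subtract (-1/10)·f_2 from -9/10*b - 6/5 → -3
  leading term 1: no divisor's leading term divides it; move -3 to the remainder.
  remainder 3/2*a - 3 ≠ 0; add g_3 = 3/2*a - 3 to the basis.

The other S-polynomials (S(f_1,g_3), S(f_2,g_3)) all reduce to 0 modulo the current basis, so we have a Gröbner basis.
Inter-reduce: drop elements whose leading term is divisible by another's, tail-reduce, and make monic.
Reduced Gröbner basis: {a - 2, b - 2}.

Buchberger on the second generating set:
h_1 = 24*a*b - 12*a - 24/5*b**2 - 30*b + 36/5, LT = a*b.
h_2 = -8*a*b + 4*a + 8/5*b**2 + 4*b + 48/5, LT = a*b.

S(h_1,h_2): lcm = a*b. S = -3/4*b + 3/2.
  leading term b: no divisor's leading term divides it; move -3/4*b to the remainder.
  leading term 1: no divisor's leading term divides it; move 3/2 to the remainder.
  remainder -3/4*b + 3/2 ≠ 0; add k_3 = -3/4*b + 3/2 to the basis.

S(h_1,k_3): lcm = a*b. S = 3/2*a - 1/5*b**2 - 5/4*b + 3/10.
  leading term a: no divisor's leading term divides it; move 3/2*a to the remainder.
  leading term b**2: subtract (4/15*b)·k_3 from -1/5*b**2 - 5/4*b + 3/10 → -33/20*b + 3/10
  leading term b: subtract (11/5)·k_3 from -33/20*b + 3/10 → -3
  leading term 1: no divisor's leading term divides it; move -3 to the remainder.
  remainder 3/2*a - 3 ≠ 0; add k_4 = 3/2*a - 3 to the basis.

The other S-polynomials (S(h_2,k_3), S(h_1,k_4), S(h_2,k_4), S(k_3,k_4)) all reduce to 0 modulo the current basis, so we have a Gröbner basis.
Inter-reduce: drop elements whose leading term is divisible by another's, tail-reduce, and make monic.
Reduced Gröbner basis: {a - 2, b - 2}.

These coincide, so the ideals are equal.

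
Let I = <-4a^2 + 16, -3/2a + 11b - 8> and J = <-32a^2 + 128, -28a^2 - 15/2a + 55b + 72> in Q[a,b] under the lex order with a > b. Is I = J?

Yes, the ideals are equal.

Two ideals are equal iff their reduced Gröbner bases coincide (the reduced basis is unique for a fixed ordering).
Buchberger on the first generating set:
f_1 = -4a^2 + 16, LT = a^2.
f_2 = -3/2a + 11b - 8, LT = a.

S(f_1,f_2): lcm = a^2. S = 22/3ab - 16/3a - 4.
  leading term ab: subtract (-44/9b)·f_2 from 22/3ab - 16/3a - 4 → -16/3a + 484/9b^2 - 352/9b - 4
  leading term a: subtract (32/9)·f_2 from -16/3a + 484/9b^2 - 352/9b - 4 → 484/9b^2 - 704/9b + 220/9
  leading term b^2: no divisor's leading term divides it; move 484/9b^2 to the remainder.
  leading term b: no divisor's leading term divides it; move -704/9b to the remainder.
  leading term 1: no divisor's leading term divides it; move 220/9 to the remainder.
  remainder 484/9b^2 - 704/9b + 220/9 ≠ 0; add g_3 = 484/9b^2 - 704/9b + 220/9 to the basis.

The other S-polynomials (S(f_1,g_3), S(f_2,g_3)) all reduce to 0 modulo the current basis, so we have a Gröbner basis.
Inter-reduce: drop elements whose leading term is divisible by another's, tail-reduce, and make monic.
Reduced Gröbner basis: {a - 22/3b + 16/3, b^2 - 16/11b + 5/11}.

Buchberger on the second generating set:
h_1 = -32a^2 + 128, LT = a^2.
h_2 = -28a^2 - 15/2a + 55b + 72, LT = a^2.

S(h_1,h_2): lcm = a^2. S = -15/56a + 55/28b - 10/7.
  leading term a: no divisor's leading term divides it; move -15/56a to the remainder.
  leading term b: no divisor's leading term divides it; move 55/28b to the remainder.
  leading term 1: no divisor's leading term divides it; move -10/7 to the remainder.
  remainder -15/56a + 55/28b - 10/7 ≠ 0; add k_3 = -15/56a + 55/28b - 10/7 to the basis.

S(h_1,k_3): lcm = a^2. S = 22/3ab - 16/3a - 4.
  leading term ab: subtract (-1232/45b)·k_3 from 22/3ab - 16/3a - 4 → -16/3a + 484/9b^2 - 352/9b - 4
  leading term a: subtract (896/45)·k_3 from -16/3a + 484/9b^2 - 352/9b - 4 → 484/9b^2 - 704/9b + 220/9
  leading term b^2: no divisor's leading term divides it; move 484/9b^2 to the remainder.
  leading term b: no divisor's leading term divides it; move -704/9b to the remainder.
  leading term 1: no divisor's leading term divides it; move 220/9 to the remainder.
  remainder 484/9b^2 - 704/9b + 220/9 ≠ 0; add k_4 = 484/9b^2 - 704/9b + 220/9 to the basis.

The other S-polynomials (S(h_2,k_3), S(h_1,k_4), S(h_2,k_4), S(k_3,k_4)) all reduce to 0 modulo the current basis, so we have a Gröbner basis.
Inter-reduce: drop elements whose leading term is divisible by another's, tail-reduce, and make monic.
Reduced Gröbner basis: {a - 22/3b + 16/3, b^2 - 16/11b + 5/11}.

The two bases agree; hence the ideals are identical.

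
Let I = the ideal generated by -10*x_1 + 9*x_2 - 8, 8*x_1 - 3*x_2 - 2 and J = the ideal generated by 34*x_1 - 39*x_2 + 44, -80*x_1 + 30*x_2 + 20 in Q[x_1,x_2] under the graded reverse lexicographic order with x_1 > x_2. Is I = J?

Two ideals are equal iff their reduced Gröbner bases coincide (the reduced basis is unique for a fixed ordering).
Buchberger on the first generating set:
f_1 = -10*x_1 + 9*x_2 - 8, LT = x_1.
f_2 = 8*x_1 - 3*x_2 - 2, LT = x_1.

S(f_1,f_2): lcm = x_1. S = -21/40*x_2 + 21/20.
  reduce S modulo (f_1, f_2):
  remainder -21/40*x_2 + 21/20 ≠ 0; add g_3 = -21/40*x_2 + 21/20 to the basis.

The other S-polynomials (S(f_1,g_3), S(f_2,g_3)) all reduce to 0 modulo the current basis, so we have a Gröbner basis.
Inter-reduce: drop elements whose leading term is divisible by another's, tail-reduce, and make monic.
Reduced Gröbner basis: {x_1 - 1, x_2 - 2}.

Buchberger on the second generating set:
h_1 = 34*x_1 - 39*x_2 + 44, LT = x_1.
h_2 = -80*x_1 + 30*x_2 + 20, LT = x_1.

S(h_1,h_2): lcm = x_1. S = -105/136*x_2 + 105/68.
  reduce S modulo (h_1, h_2):
  remainder -105/136*x_2 + 105/68 ≠ 0; add k_3 = -105/136*x_2 + 105/68 to the basis.

The other S-polynomials (S(h_1,k_3), S(h_2,k_3)) all reduce to 0 modulo the current basis, so we have a Gröbner basis.
Inter-reduce: drop elements whose leading term is divisible by another's, tail-reduce, and make monic.
Reduced Gröbner basis: {x_1 - 1, x_2 - 2}.

The two bases agree; hence the ideals are identical.

Yes, the ideals are equal.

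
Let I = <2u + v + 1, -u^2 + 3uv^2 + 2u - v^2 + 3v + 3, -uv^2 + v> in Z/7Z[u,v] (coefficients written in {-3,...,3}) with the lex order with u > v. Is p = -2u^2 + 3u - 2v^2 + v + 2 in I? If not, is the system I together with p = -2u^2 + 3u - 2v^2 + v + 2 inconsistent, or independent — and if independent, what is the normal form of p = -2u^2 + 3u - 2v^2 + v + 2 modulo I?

-2u^2 + 3u - 2v^2 + v + 2 lies in I (it reduces to 0).

First compute the reduced Gröbner basis of I by Buchberger's algorithm.
f_1 = 2u + v + 1, LT = u.
f_2 = -u^2 + 3uv^2 + 2u - v^2 + 3v + 3, LT = u^2.
f_3 = -uv^2 + v, LT = uv^2.

S(f_1,f_2): lcm = u^2. S = 3uv^2 - 3uv - u - v^2 + 3v + 3.
  leading term uv^2: subtract (-2v^2)·f_1 from 3uv^2 - 3uv - u - v^2 + 3v + 3 → -3uv - u + 2v^3 + v^2 + 3v + 3
  leading term uv: subtract (2v)·f_1 from -3uv - u + 2v^3 + v^2 + 3v + 3 → -u + 2v^3 - v^2 + v + 3
  leading term u: subtract (3)·f_1 from -u + 2v^3 - v^2 + v + 3 → 2v^3 - v^2 - 2v
  leading term v^3: no divisor's leading term divides it; move 2v^3 to the remainder.
  leading term v^2: no divisor's leading term divides it; move -v^2 to the remainder.
  leading term v: no divisor's leading term divides it; move -2v to the remainder.
  remainder 2v^3 - v^2 - 2v ≠ 0; add h_4 = 2v^3 - v^2 - 2v to the basis.

S(f_1,f_3): lcm = uv^2. S = -3v^3 - 3v^2 + v.
  leading term v^3: subtract (2)·h_4 from -3v^3 - 3v^2 + v → -v^2 - 2v
  leading term v^2: no divisor's leading term divides it; move -v^2 to the remainder.
  leading term v: no divisor's leading term divides it; move -2v to the remainder.
  remainder -v^2 - 2v ≠ 0; add h_5 = -v^2 - 2v to the basis.

S(f_2,f_3): lcm = u^2v^2. S = -3uv^4 - 2uv^2 + uv + v^4 - 3v^3 - 3v^2.
  leading term uv^4: subtract (2v^4)·f_1 from -3uv^4 - 2uv^2 + uv + v^4 - 3v^3 - 3v^2 → -2uv^2 + uv - 2v^5 - v^4 - 3v^3 - 3v^2
  leading term uv^2: subtract (-v^2)·f_1 from -2uv^2 + uv - 2v^5 - v^4 - 3v^3 - 3v^2 → uv - 2v^5 - v^4 - 2v^3 - 2v^2
  leading term uv: subtract (-3v)·f_1 from uv - 2v^5 - v^4 - 2v^3 - 2v^2 → -2v^5 - v^4 - 2v^3 + v^2 + 3v
  leading term v^5: subtract (-v^2)·h_4 from -2v^5 - v^4 - 2v^3 + v^2 + 3v → -2v^4 + 3v^3 + v^2 + 3v
  leading term v^4: subtract (-v)·h_4 from -2v^4 + 3v^3 + v^2 + 3v → 2v^3 - v^2 + 3v
  leading term v^3: subtract (1)·h_4 from 2v^3 - v^2 + 3v → -2v
  leading term v: no divisor's leading term divides it; move -2v to the remainder.
  remainder -2v ≠ 0; add h_6 = -2v to the basis.

S(f_1,h_4): leading monomials are coprime, so the S-polynomial reduces to 0 (Buchberger's first criterion).
S(f_2,h_4): leading monomials are coprime, so the S-polynomial reduces to 0 (Buchberger's first criterion).
S(f_3,h_4): lcm = uv^3. S = -3uv^2 + uv - v^2.
  leading term uv^2: subtract (2v^2)·f_1 from -3uv^2 + uv - v^2 → uv - 2v^3 - 3v^2
  leading term uv: subtract (-3v)·f_1 from uv - 2v^3 - 3v^2 → -2v^3 + 3v
  leading term v^3: subtract (-1)·h_4 from -2v^3 + 3v → -v^2 + v
  leading term v^2: subtract (1)·h_5 from -v^2 + v → 3v
  leading term v: subtract (2)·h_6 from 3v → 0
  remainder 0.

S(f_1,h_5): leading monomials are coprime, so the S-polynomial reduces to 0 (Buchberger's first criterion).
S(f_2,h_5): leading monomials are coprime, so the S-polynomial reduces to 0 (Buchberger's first criterion).
S(f_3,h_5): lcm = uv^2. S = -2uv - v.
  leading term uv: subtract (-v)·f_1 from -2uv - v → v^2
  leading term v^2: subtract (-1)·h_5 from v^2 → -2v
  leading term v: subtract (1)·h_6 from -2v → 0
  remainder 0.

S(h_4,h_5): lcm = v^3. S = v^2 - v.
  leading term v^2: subtract (-1)·h_5 from v^2 - v → -3v
  leading term v: subtract (-2)·h_6 from -3v → 0
  remainder 0.

S(f_1,h_6): leading monomials are coprime, so the S-polynomial reduces to 0 (Buchberger's first criterion).
S(f_2,h_6): leading monomials are coprime, so the S-polynomial reduces to 0 (Buchberger's first criterion).
S(f_3,h_6): lcm = uv^2. S = -v.
  leading term v: subtract (-3)·h_6 from -v → 0
  remainder 0.

S(h_4,h_6): lcm = v^3. S = 3v^2 - v.
  leading term v^2: subtract (-3)·h_5 from 3v^2 - v → 0
  remainder 0.

S(h_5,h_6): lcm = v^2. S = 2v.
  leading term v: subtract (-1)·h_6 from 2v → 0
  remainder 0.

Every S-polynomial of the final basis reduces to 0, so we have a Gröbner basis.
Inter-reduce: drop elements whose leading term is divisible by another's, tail-reduce, and make monic.
Reduced Gröbner basis: {u - 3, v}.
Label its elements g_1 = u - 3, g_2 = v.

Reduce p = -2u^2 + 3u - 2v^2 + v + 2 modulo G:
  leading term u^2: subtract (-2u)·g_1 from -2u^2 + 3u - 2v^2 + v + 2 → -3u - 2v^2 + v + 2
  leading term u: subtract (-3)·g_1 from -3u - 2v^2 + v + 2 → -2v^2 + v
  leading term v^2: subtract (-2v)·g_2 from -2v^2 + v → v
  leading term v: subtract (1)·g_2 from v → 0
  normal form = 0.
Since the normal form is 0, p ∈ I.

The remainder on division by a Gröbner basis is unique — it is the normal form.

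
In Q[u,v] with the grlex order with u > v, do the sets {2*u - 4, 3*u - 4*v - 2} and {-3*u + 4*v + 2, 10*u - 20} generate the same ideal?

Yes, the ideals are equal.

For a fixed monomial order, each ideal has a unique reduced Gröbner basis; comparing bases decides equality.
Buchberger on the first generating set:
f_1 = 2*u - 4, LT = u.
f_2 = 3*u - 4*v - 2, LT = u.

S(f_1,f_2): lcm = u. S = 4/3*v - 4/3.
  reduce S modulo (f_1, f_2):
  remainder 4/3*v - 4/3 ≠ 0; add g_3 = 4/3*v - 4/3 to the basis.

The other S-polynomials (S(f_1,g_3), S(f_2,g_3)) all reduce to 0 modulo the current basis, so we have a Gröbner basis.
Inter-reduce: drop elements whose leading term is divisible by another's, tail-reduce, and make monic.
Reduced Gröbner basis: {u - 2, v - 1}.

Buchberger on the second generating set:
h_1 = -3*u + 4*v + 2, LT = u.
h_2 = 10*u - 20, LT = u.

S(h_1,h_2): lcm = u. S = -4/3*v + 4/3.
  reduce S modulo (h_1, h_2):
  remainder -4/3*v + 4/3 ≠ 0; add k_3 = -4/3*v + 4/3 to the basis.

The other S-polynomials (S(h_1,k_3), S(h_2,k_3)) all reduce to 0 modulo the current basis, so we have a Gröbner basis.
Inter-reduce: drop elements whose leading term is divisible by another's, tail-reduce, and make monic.
Reduced Gröbner basis: {u - 2, v - 1}.

These coincide, so the ideals are equal.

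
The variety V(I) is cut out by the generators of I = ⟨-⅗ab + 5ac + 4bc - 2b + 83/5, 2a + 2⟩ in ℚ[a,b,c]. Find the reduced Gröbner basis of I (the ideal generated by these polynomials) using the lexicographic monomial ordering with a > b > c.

G = {a + 1, bc - 7/20b - 5/4c + 83/20}

f_1 = -⅗ab + 5ac + 4bc - 2b + 83/5, LT = ab.
f_2 = 2a + 2, LT = a.

S(f_1,f_2): lcm = ab. S = -25/3ac - 20/3bc + 7/3b - 83/3.
  leading term ac: subtract (-25/6c)·f_2 from -25/3ac - 20/3bc + 7/3b - 83/3 → -20/3bc + 7/3b + 25/3c - 83/3
  leading term bc: no divisor's leading term divides it; move -20/3bc to the remainder.
  leading term b: no divisor's leading term divides it; move 7/3b to the remainder.
  leading term c: no divisor's leading term divides it; move 25/3c to the remainder.
  leading term 1: no divisor's leading term divides it; move -83/3 to the remainder.
  remainder -20/3bc + 7/3b + 25/3c - 83/3 ≠ 0; add g_3 = -20/3bc + 7/3b + 25/3c - 83/3 to the basis.

The other S-polynomials (S(f_1,g_3), S(f_2,g_3)) all reduce to 0 modulo the current basis, so we have a Gröbner basis.
Inter-reduce: drop elements whose leading term is divisible by another's, tail-reduce, and make monic.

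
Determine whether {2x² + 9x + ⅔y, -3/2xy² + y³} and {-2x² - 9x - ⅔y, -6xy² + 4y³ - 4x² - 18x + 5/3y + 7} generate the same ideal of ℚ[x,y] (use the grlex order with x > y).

No, the ideals differ.

For a fixed monomial order, each ideal has a unique reduced Gröbner basis; comparing bases decides equality.
Buchberger on the first generating set:
f_1 = 2x² + 9x + ⅔y, LT = x².
f_2 = -3/2xy² + y³, LT = xy².

S(f_1,f_2): lcm = x²y². S = ⅔xy³ + 9/2xy² + ⅓y³.
  leading term xy³: subtract (-4/9y)·f_2 from ⅔xy³ + 9/2xy² + ⅓y³ → 4/9y⁴ + 9/2xy² + ⅓y³
  leading term y⁴: no divisor's leading term divides it; move 4/9y⁴ to the remainder.
  leading term xy²: subtract (-3)·f_2 from 9/2xy² + ⅓y³ → 10/3y³
  leading term y³: no divisor's leading term divides it; move 10/3y³ to the remainder.
  remainder 4/9y⁴ + 10/3y³ ≠ 0; add g_3 = 4/9y⁴ + 10/3y³ to the basis.

The other S-polynomials (S(f_1,g_3), S(f_2,g_3)) all reduce to 0 modulo the current basis, so we have a Gröbner basis.
Inter-reduce: drop elements whose leading term is divisible by another's, tail-reduce, and make monic.
Reduced Gröbner basis: {y⁴ + 15/2y³, xy² - ⅔y³, x² + 9/2x + ⅓y}.

Buchberger on the second generating set:
h_1 = -2x² - 9x - ⅔y, LT = x².
h_2 = -6xy² + 4y³ - 4x² - 18x + 5/3y + 7, LT = xy².

S(h_1,h_2): lcm = x²y². S = ⅔xy³ - ⅔x³ + 9/2xy² + ⅓y³ - 3x² + 5/18xy + 7/6x.
  leading term xy³: subtract (-1/9y)·h_2 from ⅔xy³ - ⅔x³ + 9/2xy² + ⅓y³ - 3x² + 5/18xy + 7/6x → 4/9y⁴ - ⅔x³ - 4/9x²y + 9/2xy² + ⅓y³ - 3x² - 31/18xy + 5/27y² + 7/6x + 7/9y
  leading term y⁴: no divisor's leading term divides it; move 4/9y⁴ to the remainder.
  leading term x³: subtract (⅓x)·h_1 from -⅔x³ - 4/9x²y + 9/2xy² + ⅓y³ - 3x² - 31/18xy + 5/27y² + 7/6x + 7/9y → -4/9x²y + 9/2xy² + ⅓y³ - 3/2xy + 5/27y² + 7/6x + 7/9y
  leading term x²y: subtract (2/9y)·h_1 from -4/9x²y + 9/2xy² + ⅓y³ - 3/2xy + 5/27y² + 7/6x + 7/9y → 9/2xy² + ⅓y³ + ½xy + ⅓y² + 7/6x + 7/9y
  leading term xy²: subtract (-¾)·h_2 from 9/2xy² + ⅓y³ + ½xy + ⅓y² + 7/6x + 7/9y → 10/3y³ - 3x² + ½xy + ⅓y² - 37/3x + 73/36y + 21/4
  leading term y³: no divisor's leading term divides it; move 10/3y³ to the remainder.
  leading term x²: subtract (3/2)·h_1 from -3x² + ½xy + ⅓y² - 37/3x + 73/36y + 21/4 → ½xy + ⅓y² + 7/6x + 109/36y + 21/4
  leading term xy: no divisor's leading term divides it; move ½xy to the remainder.
  leading term y²: no divisor's leading term divides it; move ⅓y² to the remainder.
  leading term x: no divisor's leading term divides it; move 7/6x to the remainder.
  leading term y: no divisor's leading term divides it; move 109/36y to the remainder.
  leading term 1: no divisor's leading term divides it; move 21/4 to the remainder.
  remainder 4/9y⁴ + 10/3y³ + ½xy + ⅓y² + 7/6x + 109/36y + 21/4 ≠ 0; add k_3 = 4/9y⁴ + 10/3y³ + ½xy + ⅓y² + 7/6x + 109/36y + 21/4 to the basis.

The other S-polynomials (S(h_1,k_3), S(h_2,k_3)) all reduce to 0 modulo the current basis, so we have a Gröbner basis.
Inter-reduce: drop elements whose leading term is divisible by another's, tail-reduce, and make monic.
Reduced Gröbner basis: {y⁴ + 15/2y³ + 9/8xy + ¾y² + 21/8x + 109/16y + 189/16, xy² - ⅔y³ - ½y - 7/6, x² + 9/2x + ⅓y}.

Since the reduced bases disagree, the two ideals are not the same.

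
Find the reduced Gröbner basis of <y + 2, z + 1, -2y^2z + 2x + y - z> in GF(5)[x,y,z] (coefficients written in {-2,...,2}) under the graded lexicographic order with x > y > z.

f_1 = y + 2, LT = y.
f_2 = z + 1, LT = z.
f_3 = -2y^2z + 2x + y - z, LT = y^2z.

S(f_1,f_3): lcm = y^2z. S = 2yz + x - 2y + 2z.
  leading term yz: subtract (2z)·f_1 from 2yz + x - 2y + 2z → x - 2y - 2z
  leading term x: no divisor's leading term divides it; move x to the remainder.
  leading term y: subtract (-2)·f_1 from -2y - 2z → -2z - 1
  leading term z: subtract (-2)·f_2 from -2z - 1 → 1
  leading term 1: no divisor's leading term divides it; move 1 to the remainder.
  remainder x + 1 ≠ 0; add g_4 = x + 1 to the basis.

The other S-polynomials (S(f_1,f_2), S(f_2,f_3), S(f_1,g_4), S(f_2,g_4), S(f_3,g_4)) all reduce to 0 modulo the current basis, so we have a Gröbner basis.
Inter-reduce: drop elements whose leading term is divisible by another's, tail-reduce, and make monic.

G = {x + 1, y + 2, z + 1}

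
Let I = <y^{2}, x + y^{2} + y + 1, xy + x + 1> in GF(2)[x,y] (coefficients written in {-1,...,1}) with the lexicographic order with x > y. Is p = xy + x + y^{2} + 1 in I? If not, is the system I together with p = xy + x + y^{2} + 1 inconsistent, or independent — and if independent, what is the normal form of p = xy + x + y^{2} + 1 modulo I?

xy + x + y^{2} + 1 lies in I (it reduces to 0).

First compute the reduced Gröbner basis of I by Buchberger's algorithm.
f_1 = y^{2}, LT = y^{2}.
f_2 = x + y^{2} + y + 1, LT = x.
f_3 = xy + x + 1, LT = xy.

The S-polynomials (S(f_1,f_2), S(f_1,f_3), S(f_2,f_3)) all reduce to 0 modulo the current basis, so we have a Gröbner basis.
Inter-reduce: drop elements whose leading term is divisible by another's, tail-reduce, and make monic.
Reduced Gröbner basis: {x + y + 1, y^{2}}.
Label its elements g_1 = x + y + 1, g_2 = y^{2}.

Reduce p = xy + x + y^{2} + 1 modulo G:
  leading term xy: subtract (y)·g_1 from xy + x + y^{2} + 1 → x + y + 1
  leading term x: subtract (1)·g_1 from x + y + 1 → 0
  normal form = 0.
Since the normal form is 0, p ∈ I.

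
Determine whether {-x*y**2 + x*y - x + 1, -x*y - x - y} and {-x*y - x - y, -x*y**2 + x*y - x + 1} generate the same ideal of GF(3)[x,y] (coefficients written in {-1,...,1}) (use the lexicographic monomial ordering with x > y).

Yes, the ideals are equal.

Equality of ideals is decidable: compute both reduced Gröbner bases (unique for the ordering) and check whether they agree.
Buchberger on the first generating set:
f_1 = -x*y**2 + x*y - x + 1, LT = x*y**2.
f_2 = -x*y - x - y, LT = x*y.

S(f_1,f_2): lcm = x*y**2. S = x*y + x - y**2 - 1.
  reduce S modulo (f_1, f_2):
  remainder -y**2 - y - 1 ≠ 0; add g_3 = -y**2 - y - 1 to the basis.

S(f_1,g_3): lcm = x*y**2. S = x*y - 1.
  reduce S modulo (f_1, f_2, g_3):
  remainder -x - y - 1 ≠ 0; add g_4 = -x - y - 1 to the basis.

The other S-polynomials (S(f_2,g_3), S(f_1,g_4), S(f_2,g_4), S(g_3,g_4)) all reduce to 0 modulo the current basis, so we have a Gröbner basis.
Inter-reduce: drop elements whose leading term is divisible by another's, tail-reduce, and make monic.
Reduced Gröbner basis: {x + y + 1, y**2 + y + 1}.

Buchberger on the second generating set:
h_1 = -x*y - x - y, LT = x*y.
h_2 = -x*y**2 + x*y - x + 1, LT = x*y**2.

S(h_1,h_2): lcm = x*y**2. S = -x*y - x + y**2 + 1.
  reduce S modulo (h_1, h_2):
  remainder y**2 + y + 1 ≠ 0; add k_3 = y**2 + y + 1 to the basis.

S(h_1,k_3): lcm = x*y**2. S = -x + y**2.
  reduce S modulo (h_1, h_2, k_3):
  remainder -x - y - 1 ≠ 0; add k_4 = -x - y - 1 to the basis.

The other S-polynomials (S(h_2,k_3), S(h_1,k_4), S(h_2,k_4), S(k_3,k_4)) all reduce to 0 modulo the current basis, so we have a Gröbner basis.
Inter-reduce: drop elements whose leading term is divisible by another's, tail-reduce, and make monic.
Reduced Gröbner basis: {x + y + 1, y**2 + y + 1}.

Same reduced basis, so the two generating sets span the same ideal.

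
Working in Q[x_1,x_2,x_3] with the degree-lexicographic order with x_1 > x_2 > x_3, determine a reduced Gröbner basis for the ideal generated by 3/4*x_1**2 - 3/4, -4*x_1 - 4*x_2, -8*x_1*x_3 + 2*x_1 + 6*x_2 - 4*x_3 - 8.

G = {x_3**2 - 1, x_1 + x_3, x_2 - x_3}

f_1 = 3/4*x_1**2 - 3/4, LT = x_1**2.
f_2 = -4*x_1 - 4*x_2, LT = x_1.
f_3 = -8*x_1*x_3 + 2*x_1 + 6*x_2 - 4*x_3 - 8, LT = x_1*x_3.

S(f_1,f_2): lcm = x_1**2. S = -x_1*x_2 - 1.
  reduce S modulo (f_1, f_2, f_3):
  remainder x_2**2 - 1 ≠ 0; add g_4 = x_2**2 - 1 to the basis.

S(f_1,f_3): lcm = x_1**2*x_3. S = 1/4*x_1**2 + 3/4*x_1*x_2 - 1/2*x_1*x_3 - x_1 - x_3.
  reduce S modulo (f_1, f_2, f_3, g_4):
  remainder 1/2*x_2*x_3 + x_2 - x_3 - 1/2 ≠ 0; add g_5 = 1/2*x_2*x_3 + x_2 - x_3 - 1/2 to the basis.

S(f_2,f_3): lcm = x_1*x_3. S = x_2*x_3 + 1/4*x_1 + 3/4*x_2 - 1/2*x_3 - 1.
  reduce S modulo (f_1, f_2, f_3, g_4, g_5):
  remainder -3/2*x_2 + 3/2*x_3 ≠ 0; add g_6 = -3/2*x_2 + 3/2*x_3 to the basis.

S(g_5,g_6): lcm = x_2*x_3. S = x_3**2 + 2*x_2 - 2*x_3 - 1.
  reduce S modulo (f_1, f_2, f_3, g_4, g_5, g_6):
  remainder x_3**2 - 1 ≠ 0; add g_7 = x_3**2 - 1 to the basis.

The other S-polynomials (S(f_1,g_4), S(f_2,g_4), S(f_3,g_4), S(f_1,g_5), S(f_2,g_5), S(f_3,g_5), S(g_4,g_5), S(f_1,g_6), S(f_2,g_6), S(f_3,g_6), S(g_4,g_6), S(f_1,g_7), S(f_2,g_7), S(f_3,g_7), S(g_4,g_7), S(g_5,g_7), S(g_6,g_7)) all reduce to 0 modulo the current basis, so we have a Gröbner basis.
Inter-reduce: drop elements whose leading term is divisible by another's, tail-reduce, and make monic.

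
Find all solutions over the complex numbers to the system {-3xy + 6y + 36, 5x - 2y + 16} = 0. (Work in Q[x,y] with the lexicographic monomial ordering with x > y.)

Compute a lex Gröbner basis by Buchberger's algorithm.
f_1 = -3xy + 6y + 36, LT = xy.
f_2 = 5x - 2y + 16, LT = x.

S(f_1,f_2): lcm = xy. S = 2/5y^2 - 26/5y - 12.
  leading term y^2: no divisor's leading term divides it; move 2/5y^2 to the remainder.
  leading term y: no divisor's leading term divides it; move -26/5y to the remainder.
  leading term 1: no divisor's leading term divides it; move -12 to the remainder.
  remainder 2/5y^2 - 26/5y - 12 ≠ 0; add h_3 = 2/5y^2 - 26/5y - 12 to the basis.

The other S-polynomials (S(f_1,h_3), S(f_2,h_3)) all reduce to 0 modulo the current basis, so we have a Gröbner basis.
Inter-reduce: drop elements whose leading term is divisible by another's, tail-reduce, and make monic.
Reduced Gröbner basis: {x - 2/5y + 16/5, y^2 - 13y - 30}.

From the last basis element, y^2 - 13y - 30 = 0, so y takes values in {-2, 15}. Each choice, substituted upward through the basis, yields the corresponding point(s) of the solution set.
  y = -2: the earlier basis element becomes x + 4 = 0, giving x = -4 — point (-4, -2).
  y = 15: the earlier basis element becomes x - 14/5 = 0, giving x = 14/5 — point (14/5, 15).
Each listed point satisfies every original equation (direct substitution).

{(-4, -2), (14/5, 15)}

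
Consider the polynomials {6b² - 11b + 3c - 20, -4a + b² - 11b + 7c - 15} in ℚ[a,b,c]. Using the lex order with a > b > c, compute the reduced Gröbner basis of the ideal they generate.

f_1 = 6b² - 11b + 3c - 20, LT = b².
f_2 = -4a + b² - 11b + 7c - 15, LT = a.

The S-polynomials (S(f_1,f_2)) all reduce to 0 modulo the current basis, so we have a Gröbner basis.

G = {a + 55/24b - 13/8c + 35/12, b² - 11/6b + ½c - 10/3}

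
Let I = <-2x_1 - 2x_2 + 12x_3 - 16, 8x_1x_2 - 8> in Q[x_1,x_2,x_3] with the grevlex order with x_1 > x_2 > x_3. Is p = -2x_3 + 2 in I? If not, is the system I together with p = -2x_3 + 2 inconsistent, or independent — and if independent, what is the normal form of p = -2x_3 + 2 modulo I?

First compute the reduced Gröbner basis of I by Buchberger's algorithm.
f_1 = -2x_1 - 2x_2 + 12x_3 - 16, LT = x_1.
f_2 = 8x_1x_2 - 8, LT = x_1x_2.

S(f_1,f_2): lcm = x_1x_2. S = x_2^2 - 6x_2x_3 + 8x_2 + 1.
  leading term x_2^2: no divisor's leading term divides it; move x_2^2 to the remainder.
  leading term x_2x_3: no divisor's leading term divides it; move -6x_2x_3 to the remainder.
  leading term x_2: no divisor's leading term divides it; move 8x_2 to the remainder.
  leading term 1: no divisor's leading term divides it; move 1 to the remainder.
  remainder x_2^2 - 6x_2x_3 + 8x_2 + 1 ≠ 0; add h_3 = x_2^2 - 6x_2x_3 + 8x_2 + 1 to the basis.

The other S-polynomials (S(f_1,h_3), S(f_2,h_3)) all reduce to 0 modulo the current basis, so we have a Gröbner basis.
Inter-reduce: drop elements whose leading term is divisible by another's, tail-reduce, and make monic.
Reduced Gröbner basis: {x_2^2 - 6x_2x_3 + 8x_2 + 1, x_1 + x_2 - 6x_3 + 8}.
Label its elements g_1 = x_2^2 - 6x_2x_3 + 8x_2 + 1, g_2 = x_1 + x_2 - 6x_3 + 8.

Reduce p = -2x_3 + 2 modulo G:
  leading term x_3: no divisor's leading term divides it; move -2x_3 to the remainder.
  leading term 1: no divisor's leading term divides it; move 2 to the remainder.
  normal form = -2x_3 + 2.
The normal form is nonzero, so p ∉ I. Since p minus its normal form lies in I, I + (p) = I + (r) where r = -2x_3 + 2; decide whether this ideal is the whole ring.
Run Buchberger on G together with r (pairs among the g_i already reduce to 0 since G is a Gröbner basis):
g_1 = x_2^2 - 6x_2x_3 + 8x_2 + 1, LT = x_2^2.
g_2 = x_1 + x_2 - 6x_3 + 8, LT = x_1.
r = -2x_3 + 2, LT = x_3.

The S-polynomials (S(g_1,g_2), S(g_1,r), S(g_2,r)) all reduce to 0 modulo the current basis, so we have a Gröbner basis.
Inter-reduce: drop elements whose leading term is divisible by another's, tail-reduce, and make monic.
Reduced Gröbner basis: {x_2^2 + 2x_2 + 1, x_1 + x_2 + 2, x_3 - 1}.
The reduced Gröbner basis of I + (p) is {x_2^2 + 2x_2 + 1, x_1 + x_2 + 2, x_3 - 1} ≠ {1}, a proper ideal, so the enlarged system stays consistent: p is independent of I, with normal form -2x_3 + 2.

Ideal membership is decidable via reduction modulo a Gröbner basis.

-2x_3 + 2 is independent of I; its normal form modulo I is -2x_3 + 2.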